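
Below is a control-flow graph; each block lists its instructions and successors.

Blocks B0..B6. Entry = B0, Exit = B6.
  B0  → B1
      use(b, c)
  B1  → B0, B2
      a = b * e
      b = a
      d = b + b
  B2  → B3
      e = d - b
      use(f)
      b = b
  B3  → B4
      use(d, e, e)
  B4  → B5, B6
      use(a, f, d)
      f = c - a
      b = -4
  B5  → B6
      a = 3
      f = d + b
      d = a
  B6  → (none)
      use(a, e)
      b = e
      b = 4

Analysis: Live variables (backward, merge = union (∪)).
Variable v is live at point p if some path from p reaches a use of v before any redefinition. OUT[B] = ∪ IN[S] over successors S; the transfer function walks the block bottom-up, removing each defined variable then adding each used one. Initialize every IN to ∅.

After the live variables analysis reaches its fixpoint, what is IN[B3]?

Fixpoint table:
  B0:   IN={b, c, e, f}   OUT={b, c, e, f}
  B1:   IN={b, c, e, f}   OUT={a, b, c, d, e, f}
  B2:   IN={a, b, c, d, f}   OUT={a, c, d, e, f}
  B3:   IN={a, c, d, e, f}   OUT={a, c, d, e, f}
  B4:   IN={a, c, d, e, f}   OUT={a, b, d, e}
  B5:   IN={b, d, e}   OUT={a, e}
  B6:   IN={a, e}   OUT={}

Merge at B3: OUT[B3] = IN[B4] = {a, c, d, e, f}
Applying B3's transfer function to that OUT value gives IN[B3] (row B3 above).

Answer: {a, c, d, e, f}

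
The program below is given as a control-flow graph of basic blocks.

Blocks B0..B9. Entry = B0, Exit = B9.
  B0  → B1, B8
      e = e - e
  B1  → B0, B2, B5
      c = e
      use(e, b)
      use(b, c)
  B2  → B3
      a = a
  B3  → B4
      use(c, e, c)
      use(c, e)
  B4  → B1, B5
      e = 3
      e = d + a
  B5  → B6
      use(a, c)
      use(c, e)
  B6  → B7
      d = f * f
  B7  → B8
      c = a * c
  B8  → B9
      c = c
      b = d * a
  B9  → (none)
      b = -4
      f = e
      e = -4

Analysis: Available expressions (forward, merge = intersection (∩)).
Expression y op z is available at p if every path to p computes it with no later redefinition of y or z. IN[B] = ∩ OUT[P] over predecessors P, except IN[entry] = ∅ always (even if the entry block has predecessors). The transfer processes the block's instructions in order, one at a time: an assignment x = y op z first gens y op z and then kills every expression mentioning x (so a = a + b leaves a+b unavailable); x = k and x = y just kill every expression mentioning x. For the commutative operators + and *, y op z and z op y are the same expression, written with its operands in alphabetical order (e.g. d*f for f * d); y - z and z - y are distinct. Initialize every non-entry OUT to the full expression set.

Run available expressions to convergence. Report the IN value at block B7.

Answer: {f*f}

Derivation:
Per-block solution:
  B0:  IN={}  OUT={}
  B1:  IN={}  OUT={}
  B2:  IN={}  OUT={}
  B3:  IN={}  OUT={}
  B4:  IN={}  OUT={a+d}
  B5:  IN={}  OUT={}
  B6:  IN={}  OUT={f*f}
  B7:  IN={f*f}  OUT={f*f}
  B8:  IN={}  OUT={a*d}
  B9:  IN={a*d}  OUT={a*d}

Merge at B7: IN[B7] = OUT[B6] = {f*f}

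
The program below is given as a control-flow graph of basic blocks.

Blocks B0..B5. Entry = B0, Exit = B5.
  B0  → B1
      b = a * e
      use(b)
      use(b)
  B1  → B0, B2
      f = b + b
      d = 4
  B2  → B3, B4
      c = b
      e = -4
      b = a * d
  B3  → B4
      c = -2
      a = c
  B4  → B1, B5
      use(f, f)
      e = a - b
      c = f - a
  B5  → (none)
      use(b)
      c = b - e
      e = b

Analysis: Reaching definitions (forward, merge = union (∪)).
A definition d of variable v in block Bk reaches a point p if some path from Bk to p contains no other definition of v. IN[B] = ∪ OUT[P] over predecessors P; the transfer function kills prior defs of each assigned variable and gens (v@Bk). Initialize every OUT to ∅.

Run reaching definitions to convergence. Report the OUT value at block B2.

Converged values:
  B0:   IN={a@B3, b@B0, b@B2, c@B4, d@B1, e@B4, f@B1}   OUT={a@B3, b@B0, c@B4, d@B1, e@B4, f@B1}
  B1:   IN={a@B3, b@B0, b@B2, c@B4, d@B1, e@B4, f@B1}   OUT={a@B3, b@B0, b@B2, c@B4, d@B1, e@B4, f@B1}
  B2:   IN={a@B3, b@B0, b@B2, c@B4, d@B1, e@B4, f@B1}   OUT={a@B3, b@B2, c@B2, d@B1, e@B2, f@B1}
  B3:   IN={a@B3, b@B2, c@B2, d@B1, e@B2, f@B1}   OUT={a@B3, b@B2, c@B3, d@B1, e@B2, f@B1}
  B4:   IN={a@B3, b@B2, c@B2, c@B3, d@B1, e@B2, f@B1}   OUT={a@B3, b@B2, c@B4, d@B1, e@B4, f@B1}
  B5:   IN={a@B3, b@B2, c@B4, d@B1, e@B4, f@B1}   OUT={a@B3, b@B2, c@B5, d@B1, e@B5, f@B1}

Merge at B2: IN[B2] = OUT[B1] = {a@B3, b@B0, b@B2, c@B4, d@B1, e@B4, f@B1}
Applying B2's transfer function to that IN value gives OUT[B2] (row B2 above).

Answer: {a@B3, b@B2, c@B2, d@B1, e@B2, f@B1}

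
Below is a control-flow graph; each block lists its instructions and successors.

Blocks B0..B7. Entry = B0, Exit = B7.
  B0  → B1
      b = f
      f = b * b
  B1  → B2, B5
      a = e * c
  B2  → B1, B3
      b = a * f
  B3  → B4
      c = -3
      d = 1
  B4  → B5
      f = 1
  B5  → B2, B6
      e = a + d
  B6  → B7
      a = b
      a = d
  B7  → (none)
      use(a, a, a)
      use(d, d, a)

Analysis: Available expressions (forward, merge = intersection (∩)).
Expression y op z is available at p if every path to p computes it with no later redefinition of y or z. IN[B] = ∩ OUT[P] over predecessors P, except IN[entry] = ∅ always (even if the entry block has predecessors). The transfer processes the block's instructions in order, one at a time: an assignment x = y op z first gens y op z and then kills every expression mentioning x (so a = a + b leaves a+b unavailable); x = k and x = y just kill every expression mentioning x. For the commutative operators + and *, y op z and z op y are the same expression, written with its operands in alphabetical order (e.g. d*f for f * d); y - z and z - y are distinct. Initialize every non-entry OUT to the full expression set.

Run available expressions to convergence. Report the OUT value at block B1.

Converged values:
  B0:  IN={}  OUT={b*b}
  B1:  IN={}  OUT={c*e}
  B2:  IN={}  OUT={a*f}
  B3:  IN={a*f}  OUT={a*f}
  B4:  IN={a*f}  OUT={}
  B5:  IN={}  OUT={a+d}
  B6:  IN={a+d}  OUT={}
  B7:  IN={}  OUT={}

Merge at B1: IN[B1] = OUT[B0] ∩ OUT[B2] = {}
Applying B1's transfer function to that IN value gives OUT[B1] (row B1 above).

Answer: {c*e}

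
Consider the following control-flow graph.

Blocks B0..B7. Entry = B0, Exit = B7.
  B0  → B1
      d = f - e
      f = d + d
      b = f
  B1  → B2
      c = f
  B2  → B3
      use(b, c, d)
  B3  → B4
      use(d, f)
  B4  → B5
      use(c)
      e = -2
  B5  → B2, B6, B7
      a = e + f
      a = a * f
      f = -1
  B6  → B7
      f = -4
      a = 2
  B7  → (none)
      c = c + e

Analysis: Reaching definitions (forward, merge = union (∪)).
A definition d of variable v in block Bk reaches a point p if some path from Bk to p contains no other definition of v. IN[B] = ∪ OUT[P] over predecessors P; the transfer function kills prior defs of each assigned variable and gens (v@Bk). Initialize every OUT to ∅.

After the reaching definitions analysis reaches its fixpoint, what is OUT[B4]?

Answer: {a@B5, b@B0, c@B1, d@B0, e@B4, f@B0, f@B5}

Working:
Fixpoint table:
  B0: | IN={} | OUT={b@B0, d@B0, f@B0}
  B1: | IN={b@B0, d@B0, f@B0} | OUT={b@B0, c@B1, d@B0, f@B0}
  B2: | IN={a@B5, b@B0, c@B1, d@B0, e@B4, f@B0, f@B5} | OUT={a@B5, b@B0, c@B1, d@B0, e@B4, f@B0, f@B5}
  B3: | IN={a@B5, b@B0, c@B1, d@B0, e@B4, f@B0, f@B5} | OUT={a@B5, b@B0, c@B1, d@B0, e@B4, f@B0, f@B5}
  B4: | IN={a@B5, b@B0, c@B1, d@B0, e@B4, f@B0, f@B5} | OUT={a@B5, b@B0, c@B1, d@B0, e@B4, f@B0, f@B5}
  B5: | IN={a@B5, b@B0, c@B1, d@B0, e@B4, f@B0, f@B5} | OUT={a@B5, b@B0, c@B1, d@B0, e@B4, f@B5}
  B6: | IN={a@B5, b@B0, c@B1, d@B0, e@B4, f@B5} | OUT={a@B6, b@B0, c@B1, d@B0, e@B4, f@B6}
  B7: | IN={a@B5, a@B6, b@B0, c@B1, d@B0, e@B4, f@B5, f@B6} | OUT={a@B5, a@B6, b@B0, c@B7, d@B0, e@B4, f@B5, f@B6}

Merge at B4: IN[B4] = OUT[B3] = {a@B5, b@B0, c@B1, d@B0, e@B4, f@B0, f@B5}
Applying B4's transfer function to that IN value gives OUT[B4] (row B4 above).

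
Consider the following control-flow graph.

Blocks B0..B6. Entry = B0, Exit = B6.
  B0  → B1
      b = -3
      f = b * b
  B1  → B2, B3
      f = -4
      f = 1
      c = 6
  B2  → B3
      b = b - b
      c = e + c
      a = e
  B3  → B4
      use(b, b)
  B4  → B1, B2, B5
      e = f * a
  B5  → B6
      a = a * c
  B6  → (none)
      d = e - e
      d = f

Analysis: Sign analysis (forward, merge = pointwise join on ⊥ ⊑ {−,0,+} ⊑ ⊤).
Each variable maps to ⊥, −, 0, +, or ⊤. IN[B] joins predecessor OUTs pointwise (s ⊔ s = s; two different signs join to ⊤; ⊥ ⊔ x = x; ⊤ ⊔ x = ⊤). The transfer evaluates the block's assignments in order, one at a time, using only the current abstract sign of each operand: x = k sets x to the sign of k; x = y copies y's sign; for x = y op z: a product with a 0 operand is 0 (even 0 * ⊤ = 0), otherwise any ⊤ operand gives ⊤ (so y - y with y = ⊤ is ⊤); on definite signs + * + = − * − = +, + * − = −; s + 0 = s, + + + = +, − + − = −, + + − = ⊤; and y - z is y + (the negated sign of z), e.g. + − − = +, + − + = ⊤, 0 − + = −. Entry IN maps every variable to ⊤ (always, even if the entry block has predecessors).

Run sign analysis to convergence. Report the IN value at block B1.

Answer: {a: ⊤, b: ⊤, c: ⊤, d: ⊤, e: ⊤, f: +}

Derivation:
Per-block solution:
  B0:  IN=(all ⊤)  OUT={b:-, f:+; rest ⊤}
  B1:  IN={f:+; rest ⊤}  OUT={c:+, f:+; rest ⊤}
  B2:  IN={f:+; rest ⊤}  OUT={f:+; rest ⊤}
  B3:  IN={f:+; rest ⊤}  OUT={f:+; rest ⊤}
  B4:  IN={f:+; rest ⊤}  OUT={f:+; rest ⊤}
  B5:  IN={f:+; rest ⊤}  OUT={f:+; rest ⊤}
  B6:  IN={f:+; rest ⊤}  OUT={d:+, f:+; rest ⊤}

Merge at B1: IN[B1] = OUT[B0] ⊔ OUT[B4] = {a: ⊤, b: ⊤, c: ⊤, d: ⊤, e: ⊤, f: +}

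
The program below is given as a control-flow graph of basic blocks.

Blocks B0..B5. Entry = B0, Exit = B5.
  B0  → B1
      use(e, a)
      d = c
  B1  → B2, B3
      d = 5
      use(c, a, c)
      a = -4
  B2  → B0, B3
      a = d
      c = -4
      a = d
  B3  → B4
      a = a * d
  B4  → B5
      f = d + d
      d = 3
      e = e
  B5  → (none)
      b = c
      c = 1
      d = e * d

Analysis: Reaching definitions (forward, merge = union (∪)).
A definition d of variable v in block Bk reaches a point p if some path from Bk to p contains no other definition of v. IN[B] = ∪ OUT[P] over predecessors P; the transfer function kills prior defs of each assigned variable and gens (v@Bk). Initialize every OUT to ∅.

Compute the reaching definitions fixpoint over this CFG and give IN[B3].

Fixpoint table:
  B0: | IN={a@B2, c@B2, d@B1} | OUT={a@B2, c@B2, d@B0}
  B1: | IN={a@B2, c@B2, d@B0} | OUT={a@B1, c@B2, d@B1}
  B2: | IN={a@B1, c@B2, d@B1} | OUT={a@B2, c@B2, d@B1}
  B3: | IN={a@B1, a@B2, c@B2, d@B1} | OUT={a@B3, c@B2, d@B1}
  B4: | IN={a@B3, c@B2, d@B1} | OUT={a@B3, c@B2, d@B4, e@B4, f@B4}
  B5: | IN={a@B3, c@B2, d@B4, e@B4, f@B4} | OUT={a@B3, b@B5, c@B5, d@B5, e@B4, f@B4}

Merge at B3: IN[B3] = OUT[B1] ⊔ OUT[B2] = {a@B1, a@B2, c@B2, d@B1}

Answer: {a@B1, a@B2, c@B2, d@B1}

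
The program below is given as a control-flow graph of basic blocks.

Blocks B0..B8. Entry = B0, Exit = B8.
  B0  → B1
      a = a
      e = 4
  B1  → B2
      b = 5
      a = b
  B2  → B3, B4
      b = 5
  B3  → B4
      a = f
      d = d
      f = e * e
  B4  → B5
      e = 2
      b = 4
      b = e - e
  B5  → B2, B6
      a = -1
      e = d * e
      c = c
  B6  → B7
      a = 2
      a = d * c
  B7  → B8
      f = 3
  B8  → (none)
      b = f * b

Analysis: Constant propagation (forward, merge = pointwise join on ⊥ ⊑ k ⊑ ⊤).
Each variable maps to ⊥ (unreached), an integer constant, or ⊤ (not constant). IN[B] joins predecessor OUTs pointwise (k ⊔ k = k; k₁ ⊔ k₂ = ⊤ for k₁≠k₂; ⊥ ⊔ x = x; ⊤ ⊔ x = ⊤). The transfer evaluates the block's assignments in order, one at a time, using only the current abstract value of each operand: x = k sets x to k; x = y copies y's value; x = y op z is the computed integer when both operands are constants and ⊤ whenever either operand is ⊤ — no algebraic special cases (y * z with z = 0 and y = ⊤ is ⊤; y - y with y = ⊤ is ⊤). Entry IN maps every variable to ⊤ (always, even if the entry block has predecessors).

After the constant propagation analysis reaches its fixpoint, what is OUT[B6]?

Answer: {a: ⊤, b: 0, c: ⊤, d: ⊤, e: ⊤, f: ⊤}

Trace:
Converged values:
  B0:  IN=(all ⊤)  OUT={e:4; rest ⊤}
  B1:  IN={e:4; rest ⊤}  OUT={a:5, b:5, e:4; rest ⊤}
  B2:  IN=(all ⊤)  OUT={b:5; rest ⊤}
  B3:  IN={b:5; rest ⊤}  OUT={b:5; rest ⊤}
  B4:  IN={b:5; rest ⊤}  OUT={b:0, e:2; rest ⊤}
  B5:  IN={b:0, e:2; rest ⊤}  OUT={a:-1, b:0; rest ⊤}
  B6:  IN={a:-1, b:0; rest ⊤}  OUT={b:0; rest ⊤}
  B7:  IN={b:0; rest ⊤}  OUT={b:0, f:3; rest ⊤}
  B8:  IN={b:0, f:3; rest ⊤}  OUT={b:0, f:3; rest ⊤}

Merge at B6: IN[B6] = OUT[B5] = {a: -1, b: 0, c: ⊤, d: ⊤, e: ⊤, f: ⊤}
Applying B6's transfer function to that IN value gives OUT[B6] (row B6 above).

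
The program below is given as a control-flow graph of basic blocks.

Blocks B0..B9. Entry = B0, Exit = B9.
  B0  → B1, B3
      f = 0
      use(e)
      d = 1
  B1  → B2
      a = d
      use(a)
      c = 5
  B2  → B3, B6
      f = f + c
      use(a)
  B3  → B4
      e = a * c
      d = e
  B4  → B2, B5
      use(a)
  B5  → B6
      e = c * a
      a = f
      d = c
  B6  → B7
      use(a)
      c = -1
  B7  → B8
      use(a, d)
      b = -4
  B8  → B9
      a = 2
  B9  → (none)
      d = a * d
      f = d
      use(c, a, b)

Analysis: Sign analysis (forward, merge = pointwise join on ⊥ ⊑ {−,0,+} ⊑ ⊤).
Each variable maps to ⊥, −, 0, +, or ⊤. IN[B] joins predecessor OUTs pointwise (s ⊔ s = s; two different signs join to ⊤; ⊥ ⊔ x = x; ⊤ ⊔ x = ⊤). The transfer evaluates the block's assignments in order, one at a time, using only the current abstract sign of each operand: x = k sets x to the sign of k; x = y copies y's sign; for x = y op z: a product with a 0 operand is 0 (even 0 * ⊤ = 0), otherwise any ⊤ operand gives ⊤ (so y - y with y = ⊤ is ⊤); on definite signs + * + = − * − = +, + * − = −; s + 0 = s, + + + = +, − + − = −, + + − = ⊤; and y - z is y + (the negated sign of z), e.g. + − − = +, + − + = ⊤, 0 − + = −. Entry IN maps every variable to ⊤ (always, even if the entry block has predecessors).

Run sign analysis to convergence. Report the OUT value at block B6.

Converged values:
  B0:  IN=(all ⊤)  OUT={d:+, f:0; rest ⊤}
  B1:  IN={d:+, f:0; rest ⊤}  OUT={a:+, c:+, d:+, f:0; rest ⊤}
  B2:  IN=(all ⊤)  OUT=(all ⊤)
  B3:  IN=(all ⊤)  OUT=(all ⊤)
  B4:  IN=(all ⊤)  OUT=(all ⊤)
  B5:  IN=(all ⊤)  OUT=(all ⊤)
  B6:  IN=(all ⊤)  OUT={c:-; rest ⊤}
  B7:  IN={c:-; rest ⊤}  OUT={b:-, c:-; rest ⊤}
  B8:  IN={b:-, c:-; rest ⊤}  OUT={a:+, b:-, c:-; rest ⊤}
  B9:  IN={a:+, b:-, c:-; rest ⊤}  OUT={a:+, b:-, c:-; rest ⊤}

Merge at B6: IN[B6] = OUT[B2] ⊔ OUT[B5] = {a: ⊤, b: ⊤, c: ⊤, d: ⊤, e: ⊤, f: ⊤}
Applying B6's transfer function to that IN value gives OUT[B6] (row B6 above).

Answer: {a: ⊤, b: ⊤, c: -, d: ⊤, e: ⊤, f: ⊤}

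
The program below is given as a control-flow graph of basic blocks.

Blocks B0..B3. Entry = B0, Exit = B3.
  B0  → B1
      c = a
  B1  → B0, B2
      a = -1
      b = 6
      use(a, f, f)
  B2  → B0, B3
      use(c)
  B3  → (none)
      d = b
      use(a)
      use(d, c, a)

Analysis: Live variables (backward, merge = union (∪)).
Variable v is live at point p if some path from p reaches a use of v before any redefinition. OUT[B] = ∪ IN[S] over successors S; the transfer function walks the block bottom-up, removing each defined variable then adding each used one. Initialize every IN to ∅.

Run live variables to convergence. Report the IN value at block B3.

Fixpoint table:
  B0:  IN={a, f}  OUT={c, f}
  B1:  IN={c, f}  OUT={a, b, c, f}
  B2:  IN={a, b, c, f}  OUT={a, b, c, f}
  B3:  IN={a, b, c}  OUT={}

B3 is the boundary node: OUT[B3] = {}
Applying B3's transfer function to that OUT value gives IN[B3] (row B3 above).

Answer: {a, b, c}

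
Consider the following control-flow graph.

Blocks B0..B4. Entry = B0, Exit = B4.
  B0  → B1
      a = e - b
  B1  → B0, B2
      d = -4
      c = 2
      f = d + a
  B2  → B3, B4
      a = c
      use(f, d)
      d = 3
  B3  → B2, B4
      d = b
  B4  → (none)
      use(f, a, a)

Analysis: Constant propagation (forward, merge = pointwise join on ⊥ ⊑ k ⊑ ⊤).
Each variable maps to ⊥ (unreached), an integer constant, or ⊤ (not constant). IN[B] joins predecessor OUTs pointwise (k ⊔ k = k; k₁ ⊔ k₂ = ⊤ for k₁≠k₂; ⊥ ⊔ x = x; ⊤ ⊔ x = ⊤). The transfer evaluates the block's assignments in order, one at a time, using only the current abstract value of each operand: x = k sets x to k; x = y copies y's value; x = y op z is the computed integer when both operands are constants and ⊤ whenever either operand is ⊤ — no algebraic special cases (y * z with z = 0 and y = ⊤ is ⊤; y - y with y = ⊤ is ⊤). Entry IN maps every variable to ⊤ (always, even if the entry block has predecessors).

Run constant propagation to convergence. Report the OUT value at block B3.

Answer: {a: 2, b: ⊤, c: 2, d: ⊤, e: ⊤, f: ⊤}

Trace:
Converged values:
  B0: | IN=(all ⊤) | OUT=(all ⊤)
  B1: | IN=(all ⊤) | OUT={c:2, d:-4; rest ⊤}
  B2: | IN={c:2; rest ⊤} | OUT={a:2, c:2, d:3; rest ⊤}
  B3: | IN={a:2, c:2, d:3; rest ⊤} | OUT={a:2, c:2; rest ⊤}
  B4: | IN={a:2, c:2; rest ⊤} | OUT={a:2, c:2; rest ⊤}

Merge at B3: IN[B3] = OUT[B2] = {a: 2, b: ⊤, c: 2, d: 3, e: ⊤, f: ⊤}
Applying B3's transfer function to that IN value gives OUT[B3] (row B3 above).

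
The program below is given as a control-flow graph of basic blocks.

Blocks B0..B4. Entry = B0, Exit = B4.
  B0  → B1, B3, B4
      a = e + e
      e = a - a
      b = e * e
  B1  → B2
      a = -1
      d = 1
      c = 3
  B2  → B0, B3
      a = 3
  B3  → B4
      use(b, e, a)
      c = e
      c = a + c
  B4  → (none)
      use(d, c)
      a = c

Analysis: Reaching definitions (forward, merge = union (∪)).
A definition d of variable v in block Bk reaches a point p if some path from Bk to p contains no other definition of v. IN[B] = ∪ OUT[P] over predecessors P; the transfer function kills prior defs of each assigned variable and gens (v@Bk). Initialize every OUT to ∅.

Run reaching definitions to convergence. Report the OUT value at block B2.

Converged values:
  B0: | IN={a@B2, b@B0, c@B1, d@B1, e@B0} | OUT={a@B0, b@B0, c@B1, d@B1, e@B0}
  B1: | IN={a@B0, b@B0, c@B1, d@B1, e@B0} | OUT={a@B1, b@B0, c@B1, d@B1, e@B0}
  B2: | IN={a@B1, b@B0, c@B1, d@B1, e@B0} | OUT={a@B2, b@B0, c@B1, d@B1, e@B0}
  B3: | IN={a@B0, a@B2, b@B0, c@B1, d@B1, e@B0} | OUT={a@B0, a@B2, b@B0, c@B3, d@B1, e@B0}
  B4: | IN={a@B0, a@B2, b@B0, c@B1, c@B3, d@B1, e@B0} | OUT={a@B4, b@B0, c@B1, c@B3, d@B1, e@B0}

Merge at B2: IN[B2] = OUT[B1] = {a@B1, b@B0, c@B1, d@B1, e@B0}
Applying B2's transfer function to that IN value gives OUT[B2] (row B2 above).

Answer: {a@B2, b@B0, c@B1, d@B1, e@B0}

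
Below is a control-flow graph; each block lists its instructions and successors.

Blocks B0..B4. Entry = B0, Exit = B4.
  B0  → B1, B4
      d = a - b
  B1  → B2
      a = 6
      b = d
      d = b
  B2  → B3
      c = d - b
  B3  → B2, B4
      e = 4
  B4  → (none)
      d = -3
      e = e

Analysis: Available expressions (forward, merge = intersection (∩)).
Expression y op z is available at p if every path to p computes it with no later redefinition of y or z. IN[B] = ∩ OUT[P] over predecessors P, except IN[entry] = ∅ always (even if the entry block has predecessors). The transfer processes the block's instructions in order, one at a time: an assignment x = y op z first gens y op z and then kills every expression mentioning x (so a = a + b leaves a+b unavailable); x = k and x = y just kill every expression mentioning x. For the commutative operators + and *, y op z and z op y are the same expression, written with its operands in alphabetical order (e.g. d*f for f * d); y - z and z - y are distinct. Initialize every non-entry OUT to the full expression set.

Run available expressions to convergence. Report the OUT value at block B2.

Answer: {d-b}

Working:
Per-block solution:
  B0:  IN={}  OUT={a-b}
  B1:  IN={a-b}  OUT={}
  B2:  IN={}  OUT={d-b}
  B3:  IN={d-b}  OUT={d-b}
  B4:  IN={}  OUT={}

Merge at B2: IN[B2] = OUT[B1] ∩ OUT[B3] = {}
Applying B2's transfer function to that IN value gives OUT[B2] (row B2 above).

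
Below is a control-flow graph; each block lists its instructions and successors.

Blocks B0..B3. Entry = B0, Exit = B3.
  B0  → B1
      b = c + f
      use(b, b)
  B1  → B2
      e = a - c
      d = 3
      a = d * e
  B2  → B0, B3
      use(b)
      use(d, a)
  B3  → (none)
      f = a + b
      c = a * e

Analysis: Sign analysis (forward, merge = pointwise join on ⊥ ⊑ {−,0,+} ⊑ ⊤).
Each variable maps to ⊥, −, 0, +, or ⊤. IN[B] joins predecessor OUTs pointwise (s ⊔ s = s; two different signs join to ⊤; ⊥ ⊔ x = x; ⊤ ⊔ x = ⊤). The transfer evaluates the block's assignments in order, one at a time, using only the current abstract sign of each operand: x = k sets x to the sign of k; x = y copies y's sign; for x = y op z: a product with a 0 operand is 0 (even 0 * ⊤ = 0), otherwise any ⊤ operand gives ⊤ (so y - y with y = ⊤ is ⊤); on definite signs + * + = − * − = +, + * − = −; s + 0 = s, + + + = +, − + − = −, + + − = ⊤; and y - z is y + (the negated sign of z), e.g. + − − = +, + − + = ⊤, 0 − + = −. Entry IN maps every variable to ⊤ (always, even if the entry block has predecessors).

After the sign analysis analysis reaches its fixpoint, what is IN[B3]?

Answer: {a: ⊤, b: ⊤, c: ⊤, d: +, e: ⊤, f: ⊤}

Working:
Fixpoint table:
  B0:   IN=(all ⊤)   OUT=(all ⊤)
  B1:   IN=(all ⊤)   OUT={d:+; rest ⊤}
  B2:   IN={d:+; rest ⊤}   OUT={d:+; rest ⊤}
  B3:   IN={d:+; rest ⊤}   OUT={d:+; rest ⊤}

Merge at B3: IN[B3] = OUT[B2] = {a: ⊤, b: ⊤, c: ⊤, d: +, e: ⊤, f: ⊤}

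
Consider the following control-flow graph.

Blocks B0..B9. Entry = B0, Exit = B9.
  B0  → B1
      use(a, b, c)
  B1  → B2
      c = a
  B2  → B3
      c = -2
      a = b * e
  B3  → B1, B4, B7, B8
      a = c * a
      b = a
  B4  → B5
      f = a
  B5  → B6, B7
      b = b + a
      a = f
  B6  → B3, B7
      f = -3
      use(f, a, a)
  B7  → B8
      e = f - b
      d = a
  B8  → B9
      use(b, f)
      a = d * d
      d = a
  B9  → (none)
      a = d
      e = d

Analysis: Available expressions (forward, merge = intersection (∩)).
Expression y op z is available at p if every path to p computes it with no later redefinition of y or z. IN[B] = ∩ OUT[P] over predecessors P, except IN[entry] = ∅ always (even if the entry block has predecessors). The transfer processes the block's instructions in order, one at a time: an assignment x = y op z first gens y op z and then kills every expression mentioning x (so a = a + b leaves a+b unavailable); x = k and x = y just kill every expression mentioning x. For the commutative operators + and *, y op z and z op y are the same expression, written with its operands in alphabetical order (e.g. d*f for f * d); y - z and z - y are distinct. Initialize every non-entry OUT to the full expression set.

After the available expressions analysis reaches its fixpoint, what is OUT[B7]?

Converged values:
  B0:  IN={}  OUT={}
  B1:  IN={}  OUT={}
  B2:  IN={}  OUT={b*e}
  B3:  IN={}  OUT={}
  B4:  IN={}  OUT={}
  B5:  IN={}  OUT={}
  B6:  IN={}  OUT={}
  B7:  IN={}  OUT={f-b}
  B8:  IN={}  OUT={}
  B9:  IN={}  OUT={}

Merge at B7: IN[B7] = OUT[B3] ∩ OUT[B5] ∩ OUT[B6] = {}
Applying B7's transfer function to that IN value gives OUT[B7] (row B7 above).

Answer: {f-b}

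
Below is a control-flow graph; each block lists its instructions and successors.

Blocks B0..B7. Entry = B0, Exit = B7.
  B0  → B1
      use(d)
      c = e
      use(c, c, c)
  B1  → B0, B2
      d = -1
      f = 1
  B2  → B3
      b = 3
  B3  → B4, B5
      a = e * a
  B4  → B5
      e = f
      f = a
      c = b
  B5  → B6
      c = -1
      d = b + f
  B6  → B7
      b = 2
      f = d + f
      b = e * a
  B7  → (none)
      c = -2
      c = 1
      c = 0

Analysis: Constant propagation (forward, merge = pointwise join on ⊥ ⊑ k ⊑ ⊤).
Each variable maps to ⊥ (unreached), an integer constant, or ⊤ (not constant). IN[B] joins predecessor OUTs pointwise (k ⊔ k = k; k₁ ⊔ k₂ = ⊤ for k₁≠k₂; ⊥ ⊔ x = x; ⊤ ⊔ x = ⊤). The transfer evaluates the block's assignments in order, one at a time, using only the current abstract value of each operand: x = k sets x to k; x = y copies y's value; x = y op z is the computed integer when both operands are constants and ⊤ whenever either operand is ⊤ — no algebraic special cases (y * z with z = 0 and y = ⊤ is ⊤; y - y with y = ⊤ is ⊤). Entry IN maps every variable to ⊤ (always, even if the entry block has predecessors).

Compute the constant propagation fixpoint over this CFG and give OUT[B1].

Answer: {a: ⊤, b: ⊤, c: ⊤, d: -1, e: ⊤, f: 1}

Working:
Fixpoint table:
  B0:   IN=(all ⊤)   OUT=(all ⊤)
  B1:   IN=(all ⊤)   OUT={d:-1, f:1; rest ⊤}
  B2:   IN={d:-1, f:1; rest ⊤}   OUT={b:3, d:-1, f:1; rest ⊤}
  B3:   IN={b:3, d:-1, f:1; rest ⊤}   OUT={b:3, d:-1, f:1; rest ⊤}
  B4:   IN={b:3, d:-1, f:1; rest ⊤}   OUT={b:3, c:3, d:-1, e:1; rest ⊤}
  B5:   IN={b:3, d:-1; rest ⊤}   OUT={b:3, c:-1; rest ⊤}
  B6:   IN={b:3, c:-1; rest ⊤}   OUT={c:-1; rest ⊤}
  B7:   IN={c:-1; rest ⊤}   OUT={c:0; rest ⊤}

Merge at B1: IN[B1] = OUT[B0] = {a: ⊤, b: ⊤, c: ⊤, d: ⊤, e: ⊤, f: ⊤}
Applying B1's transfer function to that IN value gives OUT[B1] (row B1 above).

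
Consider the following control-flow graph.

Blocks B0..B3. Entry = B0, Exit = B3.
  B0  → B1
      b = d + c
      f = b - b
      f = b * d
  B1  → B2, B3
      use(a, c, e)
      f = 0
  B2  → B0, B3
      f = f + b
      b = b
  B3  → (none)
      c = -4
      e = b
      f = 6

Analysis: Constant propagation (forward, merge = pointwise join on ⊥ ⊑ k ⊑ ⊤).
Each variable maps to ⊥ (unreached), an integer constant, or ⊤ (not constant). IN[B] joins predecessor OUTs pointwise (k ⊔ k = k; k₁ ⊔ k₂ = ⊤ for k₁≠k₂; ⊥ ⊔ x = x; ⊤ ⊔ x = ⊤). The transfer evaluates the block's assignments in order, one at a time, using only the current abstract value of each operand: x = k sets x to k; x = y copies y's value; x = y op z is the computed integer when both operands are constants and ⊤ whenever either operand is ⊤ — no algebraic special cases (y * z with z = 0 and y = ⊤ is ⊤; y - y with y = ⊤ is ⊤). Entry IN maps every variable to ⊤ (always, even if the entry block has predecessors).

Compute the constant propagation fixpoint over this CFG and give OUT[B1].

Answer: {a: ⊤, b: ⊤, c: ⊤, d: ⊤, e: ⊤, f: 0}

Working:
Converged values:
  B0: | IN=(all ⊤) | OUT=(all ⊤)
  B1: | IN=(all ⊤) | OUT={f:0; rest ⊤}
  B2: | IN={f:0; rest ⊤} | OUT=(all ⊤)
  B3: | IN=(all ⊤) | OUT={c:-4, f:6; rest ⊤}

Merge at B1: IN[B1] = OUT[B0] = {a: ⊤, b: ⊤, c: ⊤, d: ⊤, e: ⊤, f: ⊤}
Applying B1's transfer function to that IN value gives OUT[B1] (row B1 above).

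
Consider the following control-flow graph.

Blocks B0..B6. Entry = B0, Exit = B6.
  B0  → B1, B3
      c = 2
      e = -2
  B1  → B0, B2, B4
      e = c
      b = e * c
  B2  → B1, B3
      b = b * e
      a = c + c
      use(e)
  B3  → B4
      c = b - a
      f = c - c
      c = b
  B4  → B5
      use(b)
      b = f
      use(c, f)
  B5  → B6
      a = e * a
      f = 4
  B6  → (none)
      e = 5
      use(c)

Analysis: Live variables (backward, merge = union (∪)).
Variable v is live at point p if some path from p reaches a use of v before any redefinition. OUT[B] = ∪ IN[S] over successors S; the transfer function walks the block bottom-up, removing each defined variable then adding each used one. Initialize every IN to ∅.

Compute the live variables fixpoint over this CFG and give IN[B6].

Fixpoint table:
  B0:   IN={a, b, f}   OUT={a, b, c, e, f}
  B1:   IN={a, c, f}   OUT={a, b, c, e, f}
  B2:   IN={b, c, e, f}   OUT={a, b, c, e, f}
  B3:   IN={a, b, e}   OUT={a, b, c, e, f}
  B4:   IN={a, b, c, e, f}   OUT={a, c, e}
  B5:   IN={a, c, e}   OUT={c}
  B6:   IN={c}   OUT={}

B6 is the boundary node: OUT[B6] = {}
Applying B6's transfer function to that OUT value gives IN[B6] (row B6 above).

Answer: {c}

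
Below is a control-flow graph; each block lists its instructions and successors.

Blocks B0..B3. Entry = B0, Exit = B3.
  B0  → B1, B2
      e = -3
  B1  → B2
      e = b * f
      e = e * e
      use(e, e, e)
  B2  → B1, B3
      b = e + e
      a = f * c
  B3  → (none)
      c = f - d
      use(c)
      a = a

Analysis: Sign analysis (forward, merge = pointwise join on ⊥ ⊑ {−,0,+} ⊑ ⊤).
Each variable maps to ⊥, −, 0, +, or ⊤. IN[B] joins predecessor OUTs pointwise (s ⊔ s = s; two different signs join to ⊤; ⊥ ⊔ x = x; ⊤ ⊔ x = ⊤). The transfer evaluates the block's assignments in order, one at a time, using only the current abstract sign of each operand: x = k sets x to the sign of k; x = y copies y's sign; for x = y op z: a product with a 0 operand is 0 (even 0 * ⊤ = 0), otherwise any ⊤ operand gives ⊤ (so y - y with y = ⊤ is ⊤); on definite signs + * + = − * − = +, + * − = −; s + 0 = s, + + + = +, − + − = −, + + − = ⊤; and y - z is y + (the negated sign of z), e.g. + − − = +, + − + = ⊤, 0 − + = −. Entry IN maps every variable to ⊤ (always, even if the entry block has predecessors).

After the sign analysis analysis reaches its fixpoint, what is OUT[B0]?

Per-block solution:
  B0: | IN=(all ⊤) | OUT={e:-; rest ⊤}
  B1: | IN=(all ⊤) | OUT=(all ⊤)
  B2: | IN=(all ⊤) | OUT=(all ⊤)
  B3: | IN=(all ⊤) | OUT=(all ⊤)

B0 is the boundary node: IN[B0] = {a: ⊤, b: ⊤, c: ⊤, d: ⊤, e: ⊤, f: ⊤}
Applying B0's transfer function to that IN value gives OUT[B0] (row B0 above).

Answer: {a: ⊤, b: ⊤, c: ⊤, d: ⊤, e: -, f: ⊤}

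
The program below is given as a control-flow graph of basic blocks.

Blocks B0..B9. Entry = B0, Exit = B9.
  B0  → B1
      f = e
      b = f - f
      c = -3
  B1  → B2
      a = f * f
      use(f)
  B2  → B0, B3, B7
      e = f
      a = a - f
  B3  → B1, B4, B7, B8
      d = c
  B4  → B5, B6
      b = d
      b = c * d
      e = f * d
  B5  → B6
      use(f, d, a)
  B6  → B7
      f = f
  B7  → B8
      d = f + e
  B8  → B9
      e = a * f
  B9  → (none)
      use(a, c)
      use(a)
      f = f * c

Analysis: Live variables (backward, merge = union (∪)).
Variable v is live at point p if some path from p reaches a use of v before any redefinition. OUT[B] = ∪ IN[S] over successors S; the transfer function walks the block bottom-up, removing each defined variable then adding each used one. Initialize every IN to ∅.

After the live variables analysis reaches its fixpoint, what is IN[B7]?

Converged values:
  B0: | IN={e} | OUT={c, f}
  B1: | IN={c, f} | OUT={a, c, f}
  B2: | IN={a, c, f} | OUT={a, c, e, f}
  B3: | IN={a, c, e, f} | OUT={a, c, d, e, f}
  B4: | IN={a, c, d, f} | OUT={a, c, d, e, f}
  B5: | IN={a, c, d, e, f} | OUT={a, c, e, f}
  B6: | IN={a, c, e, f} | OUT={a, c, e, f}
  B7: | IN={a, c, e, f} | OUT={a, c, f}
  B8: | IN={a, c, f} | OUT={a, c, f}
  B9: | IN={a, c, f} | OUT={}

Merge at B7: OUT[B7] = IN[B8] = {a, c, f}
Applying B7's transfer function to that OUT value gives IN[B7] (row B7 above).

Answer: {a, c, e, f}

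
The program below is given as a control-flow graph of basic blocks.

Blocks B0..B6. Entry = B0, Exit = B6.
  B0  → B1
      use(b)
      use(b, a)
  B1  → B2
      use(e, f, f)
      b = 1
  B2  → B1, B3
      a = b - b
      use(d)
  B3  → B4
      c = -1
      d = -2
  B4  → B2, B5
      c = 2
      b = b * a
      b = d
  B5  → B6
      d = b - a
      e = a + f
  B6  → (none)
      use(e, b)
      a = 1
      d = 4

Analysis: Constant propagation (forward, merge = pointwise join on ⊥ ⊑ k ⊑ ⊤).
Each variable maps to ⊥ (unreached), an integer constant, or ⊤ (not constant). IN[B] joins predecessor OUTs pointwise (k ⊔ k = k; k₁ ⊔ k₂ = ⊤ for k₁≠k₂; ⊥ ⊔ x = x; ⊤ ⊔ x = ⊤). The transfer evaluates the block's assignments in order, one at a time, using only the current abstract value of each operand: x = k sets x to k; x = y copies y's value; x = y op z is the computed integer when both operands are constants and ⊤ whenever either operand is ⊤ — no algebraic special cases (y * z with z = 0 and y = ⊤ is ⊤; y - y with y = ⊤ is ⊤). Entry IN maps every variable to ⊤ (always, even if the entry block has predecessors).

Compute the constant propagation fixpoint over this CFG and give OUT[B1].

Answer: {a: ⊤, b: 1, c: ⊤, d: ⊤, e: ⊤, f: ⊤}

Trace:
Fixpoint table:
  B0: | IN=(all ⊤) | OUT=(all ⊤)
  B1: | IN=(all ⊤) | OUT={b:1; rest ⊤}
  B2: | IN=(all ⊤) | OUT=(all ⊤)
  B3: | IN=(all ⊤) | OUT={c:-1, d:-2; rest ⊤}
  B4: | IN={c:-1, d:-2; rest ⊤} | OUT={b:-2, c:2, d:-2; rest ⊤}
  B5: | IN={b:-2, c:2, d:-2; rest ⊤} | OUT={b:-2, c:2; rest ⊤}
  B6: | IN={b:-2, c:2; rest ⊤} | OUT={a:1, b:-2, c:2, d:4; rest ⊤}

Merge at B1: IN[B1] = OUT[B0] ⊔ OUT[B2] = {a: ⊤, b: ⊤, c: ⊤, d: ⊤, e: ⊤, f: ⊤}
Applying B1's transfer function to that IN value gives OUT[B1] (row B1 above).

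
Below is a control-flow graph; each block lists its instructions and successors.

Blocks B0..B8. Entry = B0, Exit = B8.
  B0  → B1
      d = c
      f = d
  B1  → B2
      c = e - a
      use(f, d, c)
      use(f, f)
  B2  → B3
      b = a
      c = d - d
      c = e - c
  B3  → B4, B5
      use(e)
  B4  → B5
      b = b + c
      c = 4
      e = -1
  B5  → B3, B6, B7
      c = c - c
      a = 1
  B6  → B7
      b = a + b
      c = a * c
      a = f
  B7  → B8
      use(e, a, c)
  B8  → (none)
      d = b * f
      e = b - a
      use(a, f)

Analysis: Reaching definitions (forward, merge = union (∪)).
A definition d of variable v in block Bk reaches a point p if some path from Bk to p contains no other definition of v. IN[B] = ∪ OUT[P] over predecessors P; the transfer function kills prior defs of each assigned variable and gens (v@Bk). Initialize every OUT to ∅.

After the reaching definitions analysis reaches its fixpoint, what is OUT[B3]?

Fixpoint table:
  B0: | IN={} | OUT={d@B0, f@B0}
  B1: | IN={d@B0, f@B0} | OUT={c@B1, d@B0, f@B0}
  B2: | IN={c@B1, d@B0, f@B0} | OUT={b@B2, c@B2, d@B0, f@B0}
  B3: | IN={a@B5, b@B2, b@B4, c@B2, c@B5, d@B0, e@B4, f@B0} | OUT={a@B5, b@B2, b@B4, c@B2, c@B5, d@B0, e@B4, f@B0}
  B4: | IN={a@B5, b@B2, b@B4, c@B2, c@B5, d@B0, e@B4, f@B0} | OUT={a@B5, b@B4, c@B4, d@B0, e@B4, f@B0}
  B5: | IN={a@B5, b@B2, b@B4, c@B2, c@B4, c@B5, d@B0, e@B4, f@B0} | OUT={a@B5, b@B2, b@B4, c@B5, d@B0, e@B4, f@B0}
  B6: | IN={a@B5, b@B2, b@B4, c@B5, d@B0, e@B4, f@B0} | OUT={a@B6, b@B6, c@B6, d@B0, e@B4, f@B0}
  B7: | IN={a@B5, a@B6, b@B2, b@B4, b@B6, c@B5, c@B6, d@B0, e@B4, f@B0} | OUT={a@B5, a@B6, b@B2, b@B4, b@B6, c@B5, c@B6, d@B0, e@B4, f@B0}
  B8: | IN={a@B5, a@B6, b@B2, b@B4, b@B6, c@B5, c@B6, d@B0, e@B4, f@B0} | OUT={a@B5, a@B6, b@B2, b@B4, b@B6, c@B5, c@B6, d@B8, e@B8, f@B0}

Merge at B3: IN[B3] = OUT[B2] ⊔ OUT[B5] = {a@B5, b@B2, b@B4, c@B2, c@B5, d@B0, e@B4, f@B0}
Applying B3's transfer function to that IN value gives OUT[B3] (row B3 above).

Answer: {a@B5, b@B2, b@B4, c@B2, c@B5, d@B0, e@B4, f@B0}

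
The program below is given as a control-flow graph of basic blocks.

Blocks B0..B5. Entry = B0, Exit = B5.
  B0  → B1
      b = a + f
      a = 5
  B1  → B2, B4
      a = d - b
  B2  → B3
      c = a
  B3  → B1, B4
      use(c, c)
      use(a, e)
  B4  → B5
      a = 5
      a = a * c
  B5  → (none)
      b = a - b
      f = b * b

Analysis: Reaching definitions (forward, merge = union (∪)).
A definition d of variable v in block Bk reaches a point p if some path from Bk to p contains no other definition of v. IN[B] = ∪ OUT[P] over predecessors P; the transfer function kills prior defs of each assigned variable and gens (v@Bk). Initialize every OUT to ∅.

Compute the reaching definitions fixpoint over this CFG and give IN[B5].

Converged values:
  B0: | IN={} | OUT={a@B0, b@B0}
  B1: | IN={a@B0, a@B1, b@B0, c@B2} | OUT={a@B1, b@B0, c@B2}
  B2: | IN={a@B1, b@B0, c@B2} | OUT={a@B1, b@B0, c@B2}
  B3: | IN={a@B1, b@B0, c@B2} | OUT={a@B1, b@B0, c@B2}
  B4: | IN={a@B1, b@B0, c@B2} | OUT={a@B4, b@B0, c@B2}
  B5: | IN={a@B4, b@B0, c@B2} | OUT={a@B4, b@B5, c@B2, f@B5}

Merge at B5: IN[B5] = OUT[B4] = {a@B4, b@B0, c@B2}

Answer: {a@B4, b@B0, c@B2}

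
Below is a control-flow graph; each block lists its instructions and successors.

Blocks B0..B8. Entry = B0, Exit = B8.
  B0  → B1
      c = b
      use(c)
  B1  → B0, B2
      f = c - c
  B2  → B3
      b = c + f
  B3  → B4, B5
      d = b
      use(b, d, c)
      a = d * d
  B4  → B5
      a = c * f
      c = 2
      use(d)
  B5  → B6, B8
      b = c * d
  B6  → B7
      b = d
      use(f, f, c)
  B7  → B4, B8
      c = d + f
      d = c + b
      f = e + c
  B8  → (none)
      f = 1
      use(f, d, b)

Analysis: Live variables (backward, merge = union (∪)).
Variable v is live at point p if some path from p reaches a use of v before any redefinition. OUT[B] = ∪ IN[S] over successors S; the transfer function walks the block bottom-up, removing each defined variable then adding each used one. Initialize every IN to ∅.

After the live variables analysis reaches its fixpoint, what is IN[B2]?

Answer: {c, e, f}

Derivation:
Fixpoint table:
  B0:  IN={b, e}  OUT={b, c, e}
  B1:  IN={b, c, e}  OUT={b, c, e, f}
  B2:  IN={c, e, f}  OUT={b, c, e, f}
  B3:  IN={b, c, e, f}  OUT={c, d, e, f}
  B4:  IN={c, d, e, f}  OUT={c, d, e, f}
  B5:  IN={c, d, e, f}  OUT={b, c, d, e, f}
  B6:  IN={c, d, e, f}  OUT={b, d, e, f}
  B7:  IN={b, d, e, f}  OUT={b, c, d, e, f}
  B8:  IN={b, d}  OUT={}

Merge at B2: OUT[B2] = IN[B3] = {b, c, e, f}
Applying B2's transfer function to that OUT value gives IN[B2] (row B2 above).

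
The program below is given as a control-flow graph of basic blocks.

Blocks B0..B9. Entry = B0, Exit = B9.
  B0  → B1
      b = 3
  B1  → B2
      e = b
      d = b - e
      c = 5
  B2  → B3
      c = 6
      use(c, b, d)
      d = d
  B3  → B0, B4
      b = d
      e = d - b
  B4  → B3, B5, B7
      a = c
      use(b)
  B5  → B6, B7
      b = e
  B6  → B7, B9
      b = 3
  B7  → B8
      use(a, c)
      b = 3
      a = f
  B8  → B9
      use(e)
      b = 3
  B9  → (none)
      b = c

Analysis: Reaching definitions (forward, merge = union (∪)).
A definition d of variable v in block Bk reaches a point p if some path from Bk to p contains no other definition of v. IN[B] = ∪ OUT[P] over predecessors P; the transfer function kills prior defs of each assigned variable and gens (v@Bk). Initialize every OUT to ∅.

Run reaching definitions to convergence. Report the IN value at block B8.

Answer: {a@B7, b@B7, c@B2, d@B2, e@B3}

Trace:
Fixpoint table:
  B0: | IN={a@B4, b@B3, c@B2, d@B2, e@B3} | OUT={a@B4, b@B0, c@B2, d@B2, e@B3}
  B1: | IN={a@B4, b@B0, c@B2, d@B2, e@B3} | OUT={a@B4, b@B0, c@B1, d@B1, e@B1}
  B2: | IN={a@B4, b@B0, c@B1, d@B1, e@B1} | OUT={a@B4, b@B0, c@B2, d@B2, e@B1}
  B3: | IN={a@B4, b@B0, b@B3, c@B2, d@B2, e@B1, e@B3} | OUT={a@B4, b@B3, c@B2, d@B2, e@B3}
  B4: | IN={a@B4, b@B3, c@B2, d@B2, e@B3} | OUT={a@B4, b@B3, c@B2, d@B2, e@B3}
  B5: | IN={a@B4, b@B3, c@B2, d@B2, e@B3} | OUT={a@B4, b@B5, c@B2, d@B2, e@B3}
  B6: | IN={a@B4, b@B5, c@B2, d@B2, e@B3} | OUT={a@B4, b@B6, c@B2, d@B2, e@B3}
  B7: | IN={a@B4, b@B3, b@B5, b@B6, c@B2, d@B2, e@B3} | OUT={a@B7, b@B7, c@B2, d@B2, e@B3}
  B8: | IN={a@B7, b@B7, c@B2, d@B2, e@B3} | OUT={a@B7, b@B8, c@B2, d@B2, e@B3}
  B9: | IN={a@B4, a@B7, b@B6, b@B8, c@B2, d@B2, e@B3} | OUT={a@B4, a@B7, b@B9, c@B2, d@B2, e@B3}

Merge at B8: IN[B8] = OUT[B7] = {a@B7, b@B7, c@B2, d@B2, e@B3}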